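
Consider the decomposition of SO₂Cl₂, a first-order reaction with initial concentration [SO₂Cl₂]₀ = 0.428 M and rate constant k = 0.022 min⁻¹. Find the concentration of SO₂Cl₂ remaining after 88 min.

0.06175 M

Step 1: For a first-order reaction: [SO₂Cl₂] = [SO₂Cl₂]₀ × e^(-kt)
Step 2: [SO₂Cl₂] = 0.428 × e^(-0.022 × 88)
Step 3: [SO₂Cl₂] = 0.428 × e^(-1.936)
Step 4: [SO₂Cl₂] = 0.428 × 0.14428 = 0.06175 M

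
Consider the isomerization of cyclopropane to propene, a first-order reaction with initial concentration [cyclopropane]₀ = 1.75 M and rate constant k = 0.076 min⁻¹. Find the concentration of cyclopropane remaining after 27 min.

0.2248 M

Step 1: For a first-order reaction: [cyclopropane] = [cyclopropane]₀ × e^(-kt)
Step 2: [cyclopropane] = 1.75 × e^(-0.076 × 27)
Step 3: [cyclopropane] = 1.75 × e^(-2.052)
Step 4: [cyclopropane] = 1.75 × 0.128478 = 0.2248 M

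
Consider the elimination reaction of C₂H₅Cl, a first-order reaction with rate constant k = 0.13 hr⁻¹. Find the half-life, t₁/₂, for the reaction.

5.332 hr

Step 1: For a first-order reaction, t₁/₂ = ln(2)/k
Step 2: t₁/₂ = ln(2)/0.13
Step 3: t₁/₂ = 0.6931/0.13 = 5.332 hr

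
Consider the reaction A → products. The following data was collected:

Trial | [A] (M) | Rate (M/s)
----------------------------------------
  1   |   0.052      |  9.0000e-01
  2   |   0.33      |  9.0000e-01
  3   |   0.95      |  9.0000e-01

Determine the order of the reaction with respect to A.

zeroth order (0)

Step 1: Compare trials - when concentration changes, rate stays constant.
Step 2: rate₂/rate₁ = 9.0000e-01/9.0000e-01 = 1
Step 3: [A]₂/[A]₁ = 0.33/0.052 = 6.346
Step 4: Since rate ratio ≈ (conc ratio)^0, the reaction is zeroth order.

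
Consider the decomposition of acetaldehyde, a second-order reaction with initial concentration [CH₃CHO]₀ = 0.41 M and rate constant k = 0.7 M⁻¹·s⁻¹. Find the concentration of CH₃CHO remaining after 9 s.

0.1144 M

Step 1: For a second-order reaction: 1/[CH₃CHO] = 1/[CH₃CHO]₀ + kt
Step 2: 1/[CH₃CHO] = 1/0.41 + 0.7 × 9
Step 3: 1/[CH₃CHO] = 2.439 + 6.3 = 8.739
Step 4: [CH₃CHO] = 1/8.739 = 0.1144 M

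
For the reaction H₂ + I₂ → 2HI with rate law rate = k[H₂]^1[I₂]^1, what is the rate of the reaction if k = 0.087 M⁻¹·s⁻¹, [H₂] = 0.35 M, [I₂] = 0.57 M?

0.01736 M/s

Step 1: The rate law is rate = k[H₂]^1[I₂]^1
Step 2: Substitute: rate = 0.087 × (0.35)^1 × (0.57)^1
Step 3: rate = 0.087 × 0.35 × 0.57 = 0.0173565 M/s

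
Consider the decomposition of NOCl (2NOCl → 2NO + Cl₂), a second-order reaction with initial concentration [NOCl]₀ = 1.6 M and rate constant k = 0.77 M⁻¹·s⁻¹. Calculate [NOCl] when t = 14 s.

0.08768 M

Step 1: For a second-order reaction: 1/[NOCl] = 1/[NOCl]₀ + kt
Step 2: 1/[NOCl] = 1/1.6 + 0.77 × 14
Step 3: 1/[NOCl] = 0.625 + 10.78 = 11.41
Step 4: [NOCl] = 1/11.41 = 0.08768 M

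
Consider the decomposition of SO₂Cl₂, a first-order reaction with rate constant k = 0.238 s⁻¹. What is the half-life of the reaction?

2.912 s

Step 1: For a first-order reaction, t₁/₂ = ln(2)/k
Step 2: t₁/₂ = ln(2)/0.238
Step 3: t₁/₂ = 0.6931/0.238 = 2.912 s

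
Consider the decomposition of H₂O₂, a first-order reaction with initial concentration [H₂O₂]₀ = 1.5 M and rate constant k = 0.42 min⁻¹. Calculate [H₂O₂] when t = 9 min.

0.03423 M

Step 1: For a first-order reaction: [H₂O₂] = [H₂O₂]₀ × e^(-kt)
Step 2: [H₂O₂] = 1.5 × e^(-0.42 × 9)
Step 3: [H₂O₂] = 1.5 × e^(-3.78)
Step 4: [H₂O₂] = 1.5 × 0.0228227 = 0.03423 M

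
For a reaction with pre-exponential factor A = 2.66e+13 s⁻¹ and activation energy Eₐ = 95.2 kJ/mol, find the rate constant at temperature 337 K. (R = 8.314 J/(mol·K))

4.66e-02 s⁻¹

Step 1: Use the Arrhenius equation: k = A × exp(-Eₐ/RT)
Step 2: Convert Eₐ to J/mol: 95.2 kJ/mol = 95200 J/mol
Step 3: Calculate the exponent: -Eₐ/(RT) = -95200/(8.314 × 337) = -33.97794
Step 4: k = 2.66e+13 × exp(-33.97794)
Step 5: k = 2.66e+13 × 1.75214e-15 = 4.6607e-02 s⁻¹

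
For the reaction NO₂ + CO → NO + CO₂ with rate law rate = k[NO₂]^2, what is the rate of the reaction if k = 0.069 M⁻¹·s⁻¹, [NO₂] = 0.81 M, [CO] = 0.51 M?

0.04527 M/s

Step 1: The rate law is rate = k[NO₂]^2
Step 2: Note that the rate does not depend on [CO] (zero order in CO).
Step 3: rate = 0.069 × (0.81)^2 = 0.0452709 M/s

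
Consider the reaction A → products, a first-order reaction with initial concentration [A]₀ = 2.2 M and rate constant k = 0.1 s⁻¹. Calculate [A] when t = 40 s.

0.04029 M

Step 1: For a first-order reaction: [A] = [A]₀ × e^(-kt)
Step 2: [A] = 2.2 × e^(-0.1 × 40)
Step 3: [A] = 2.2 × e^(-4)
Step 4: [A] = 2.2 × 0.0183156 = 0.04029 M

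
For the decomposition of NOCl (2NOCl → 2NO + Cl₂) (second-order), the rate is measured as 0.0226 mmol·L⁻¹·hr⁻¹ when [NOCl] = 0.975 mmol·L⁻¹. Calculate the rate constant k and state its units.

0.02377 (mmol·L⁻¹)⁻¹·hr⁻¹

Step 1: rate = k[NOCl]^2, so k = rate / [NOCl]^2.
Step 2: k = 0.0226 / (0.975)^2 = 0.0226 / 0.9506.
Step 3: k = 0.02377 (mmol·L⁻¹)⁻¹·hr⁻¹.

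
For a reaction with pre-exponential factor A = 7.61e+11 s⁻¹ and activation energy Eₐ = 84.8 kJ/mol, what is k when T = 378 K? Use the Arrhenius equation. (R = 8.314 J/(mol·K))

1.45e+00 s⁻¹

Step 1: Use the Arrhenius equation: k = A × exp(-Eₐ/RT)
Step 2: Convert Eₐ to J/mol: 84.8 kJ/mol = 84800 J/mol
Step 3: Calculate the exponent: -Eₐ/(RT) = -84800/(8.314 × 378) = -26.98324
Step 4: k = 7.61e+11 × exp(-26.98324)
Step 5: k = 7.61e+11 × 1.91130e-12 = 1.4545e+00 s⁻¹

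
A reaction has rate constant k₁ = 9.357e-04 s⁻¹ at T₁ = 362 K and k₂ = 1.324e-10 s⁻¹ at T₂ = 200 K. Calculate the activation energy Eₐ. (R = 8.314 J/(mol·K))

58.6 kJ/mol

Step 1: Use the two-temperature Arrhenius form: ln(k₂/k₁) = -Eₐ/R × (1/T₂ - 1/T₁)
Step 2: ln(k₂/k₁) = ln(1.324e-10/9.357e-04) = ln(1.41498e-07) = -15.771
Step 3: 1/T₂ - 1/T₁ = 1/200 - 1/362 = 2.237569e-03 K⁻¹
Step 4: Eₐ = -R × ln(k₂/k₁) / (1/T₂ - 1/T₁) = -8.314 × -15.771 / 2.237569e-03
Step 5: Eₐ = 5.8599e+04 J/mol = 58.6 kJ/mol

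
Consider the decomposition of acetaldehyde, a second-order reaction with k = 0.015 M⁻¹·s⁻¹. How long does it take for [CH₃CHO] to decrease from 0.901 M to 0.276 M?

167.6 s

Step 1: For second-order: t = (1/[CH₃CHO] - 1/[CH₃CHO]₀)/k
Step 2: t = (1/0.276 - 1/0.901)/0.015
Step 3: t = (3.623 - 1.11)/0.015
Step 4: t = 2.513/0.015 = 167.6 s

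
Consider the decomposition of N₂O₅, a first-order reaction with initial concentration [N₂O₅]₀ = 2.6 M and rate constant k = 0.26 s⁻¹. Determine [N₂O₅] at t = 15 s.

0.05263 M

Step 1: For a first-order reaction: [N₂O₅] = [N₂O₅]₀ × e^(-kt)
Step 2: [N₂O₅] = 2.6 × e^(-0.26 × 15)
Step 3: [N₂O₅] = 2.6 × e^(-3.9)
Step 4: [N₂O₅] = 2.6 × 0.0202419 = 0.05263 M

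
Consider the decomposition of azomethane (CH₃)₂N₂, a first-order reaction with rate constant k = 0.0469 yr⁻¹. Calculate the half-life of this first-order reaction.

14.78 yr

Step 1: For a first-order reaction, t₁/₂ = ln(2)/k
Step 2: t₁/₂ = ln(2)/0.0469
Step 3: t₁/₂ = 0.6931/0.0469 = 14.78 yr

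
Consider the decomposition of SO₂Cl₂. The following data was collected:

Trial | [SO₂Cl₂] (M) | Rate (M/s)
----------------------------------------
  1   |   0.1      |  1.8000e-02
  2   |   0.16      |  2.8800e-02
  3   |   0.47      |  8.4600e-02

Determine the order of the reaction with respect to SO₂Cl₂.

first order (1)

Step 1: Compare trials to find order n where rate₂/rate₁ = ([SO₂Cl₂]₂/[SO₂Cl₂]₁)^n
Step 2: rate₂/rate₁ = 2.8800e-02/1.8000e-02 = 1.6
Step 3: [SO₂Cl₂]₂/[SO₂Cl₂]₁ = 0.16/0.1 = 1.6
Step 4: n = ln(1.6)/ln(1.6) = 1.00 ≈ 1
Step 5: The reaction is first order in SO₂Cl₂.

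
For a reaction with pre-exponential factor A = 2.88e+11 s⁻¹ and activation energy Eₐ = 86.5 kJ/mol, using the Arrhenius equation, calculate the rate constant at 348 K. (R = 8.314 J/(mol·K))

2.99e-02 s⁻¹

Step 1: Use the Arrhenius equation: k = A × exp(-Eₐ/RT)
Step 2: Convert Eₐ to J/mol: 86.5 kJ/mol = 86500 J/mol
Step 3: Calculate the exponent: -Eₐ/(RT) = -86500/(8.314 × 348) = -29.89695
Step 4: k = 2.88e+11 × exp(-29.89695)
Step 5: k = 2.88e+11 × 1.03734e-13 = 2.9875e-02 s⁻¹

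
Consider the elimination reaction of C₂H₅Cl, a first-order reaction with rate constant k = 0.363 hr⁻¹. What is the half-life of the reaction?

1.909 hr

Step 1: For a first-order reaction, t₁/₂ = ln(2)/k
Step 2: t₁/₂ = ln(2)/0.363
Step 3: t₁/₂ = 0.6931/0.363 = 1.909 hr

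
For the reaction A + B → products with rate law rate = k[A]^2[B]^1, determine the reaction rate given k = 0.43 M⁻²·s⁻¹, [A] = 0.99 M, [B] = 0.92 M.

0.3877 M/s

Step 1: The rate law is rate = k[A]^2[B]^1
Step 2: Substitute: rate = 0.43 × (0.99)^2 × (0.92)^1
Step 3: rate = 0.43 × 0.9801 × 0.92 = 0.387728 M/s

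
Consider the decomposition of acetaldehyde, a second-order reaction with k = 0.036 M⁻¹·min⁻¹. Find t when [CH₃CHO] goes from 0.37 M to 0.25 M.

36.04 min

Step 1: For second-order: t = (1/[CH₃CHO] - 1/[CH₃CHO]₀)/k
Step 2: t = (1/0.25 - 1/0.37)/0.036
Step 3: t = (4 - 2.703)/0.036
Step 4: t = 1.297/0.036 = 36.04 min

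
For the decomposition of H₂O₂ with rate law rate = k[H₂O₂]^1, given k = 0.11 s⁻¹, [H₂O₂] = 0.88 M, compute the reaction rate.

0.0968 M/s

Step 1: Identify the rate law: rate = k[H₂O₂]^1
Step 2: Substitute values: rate = 0.11 × (0.88)^1
Step 3: Calculate: rate = 0.11 × 0.88 = 0.0968 M/s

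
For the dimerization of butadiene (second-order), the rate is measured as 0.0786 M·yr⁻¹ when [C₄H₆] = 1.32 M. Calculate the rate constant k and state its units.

0.04511 M⁻¹·yr⁻¹

Step 1: rate = k[C₄H₆]^2, so k = rate / [C₄H₆]^2.
Step 2: k = 0.0786 / (1.32)^2 = 0.0786 / 1.742.
Step 3: k = 0.04511 M⁻¹·yr⁻¹.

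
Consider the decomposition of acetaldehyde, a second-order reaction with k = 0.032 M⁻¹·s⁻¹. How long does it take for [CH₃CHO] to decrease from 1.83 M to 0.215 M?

128.3 s

Step 1: For second-order: t = (1/[CH₃CHO] - 1/[CH₃CHO]₀)/k
Step 2: t = (1/0.215 - 1/1.83)/0.032
Step 3: t = (4.651 - 0.5464)/0.032
Step 4: t = 4.105/0.032 = 128.3 s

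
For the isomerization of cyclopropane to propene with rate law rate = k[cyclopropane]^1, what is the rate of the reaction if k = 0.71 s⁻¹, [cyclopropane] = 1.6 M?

1.136 M/s

Step 1: Identify the rate law: rate = k[cyclopropane]^1
Step 2: Substitute values: rate = 0.71 × (1.6)^1
Step 3: Calculate: rate = 0.71 × 1.6 = 1.136 M/s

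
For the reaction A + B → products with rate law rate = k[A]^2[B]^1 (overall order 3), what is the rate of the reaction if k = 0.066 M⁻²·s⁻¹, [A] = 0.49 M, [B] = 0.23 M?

0.003645 M/s

Step 1: The rate law is rate = k[A]^2[B]^1, overall order = 2+1 = 3
Step 2: Substitute values: rate = 0.066 × (0.49)^2 × (0.23)^1
Step 3: rate = 0.066 × 0.2401 × 0.23 = 0.00364472 M/s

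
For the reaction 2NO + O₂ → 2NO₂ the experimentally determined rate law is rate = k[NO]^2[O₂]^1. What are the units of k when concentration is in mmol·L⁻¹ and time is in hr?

(mmol·L⁻¹)⁻²·hr⁻¹

Step 1: Overall order = 2 + 1 = 3.
Step 2: rate has units mmol·L⁻¹·hr⁻¹; [NO]^2[O₂]^1 has units (mmol·L⁻¹)^3.
Step 3: k = rate/([NO]^2[O₂]^1), so units of k = (mmol·L⁻¹)^(1-3)·hr⁻¹ = (mmol·L⁻¹)⁻²·hr⁻¹.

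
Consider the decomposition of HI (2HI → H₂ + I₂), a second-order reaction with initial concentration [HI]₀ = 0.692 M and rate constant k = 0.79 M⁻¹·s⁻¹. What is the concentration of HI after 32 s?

0.03742 M

Step 1: For a second-order reaction: 1/[HI] = 1/[HI]₀ + kt
Step 2: 1/[HI] = 1/0.692 + 0.79 × 32
Step 3: 1/[HI] = 1.445 + 25.28 = 26.73
Step 4: [HI] = 1/26.73 = 0.03742 M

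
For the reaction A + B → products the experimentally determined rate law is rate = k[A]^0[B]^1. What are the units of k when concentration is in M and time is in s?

s⁻¹

Step 1: Overall order = 0 + 1 = 1.
Step 2: rate has units M·s⁻¹; [A]^0[B]^1 has units M^1.
Step 3: k = rate/([A]^0[B]^1), so units of k = M^(1-1)·s⁻¹ = s⁻¹.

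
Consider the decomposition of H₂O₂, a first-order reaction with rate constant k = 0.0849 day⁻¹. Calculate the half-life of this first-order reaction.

8.164 day

Step 1: For a first-order reaction, t₁/₂ = ln(2)/k
Step 2: t₁/₂ = ln(2)/0.0849
Step 3: t₁/₂ = 0.6931/0.0849 = 8.164 day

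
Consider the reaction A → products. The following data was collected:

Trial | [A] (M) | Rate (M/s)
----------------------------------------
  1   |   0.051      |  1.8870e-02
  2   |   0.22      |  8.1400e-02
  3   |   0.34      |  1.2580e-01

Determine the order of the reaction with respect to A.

first order (1)

Step 1: Compare trials to find order n where rate₂/rate₁ = ([A]₂/[A]₁)^n
Step 2: rate₂/rate₁ = 8.1400e-02/1.8870e-02 = 4.314
Step 3: [A]₂/[A]₁ = 0.22/0.051 = 4.314
Step 4: n = ln(4.314)/ln(4.314) = 1.00 ≈ 1
Step 5: The reaction is first order in A.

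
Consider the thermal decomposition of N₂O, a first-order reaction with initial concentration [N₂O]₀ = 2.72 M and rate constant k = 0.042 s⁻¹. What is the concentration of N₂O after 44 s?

0.4285 M

Step 1: For a first-order reaction: [N₂O] = [N₂O]₀ × e^(-kt)
Step 2: [N₂O] = 2.72 × e^(-0.042 × 44)
Step 3: [N₂O] = 2.72 × e^(-1.848)
Step 4: [N₂O] = 2.72 × 0.157552 = 0.4285 M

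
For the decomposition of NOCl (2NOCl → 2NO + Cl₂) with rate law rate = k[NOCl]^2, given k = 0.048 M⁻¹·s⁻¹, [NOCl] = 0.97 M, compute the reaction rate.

0.04516 M/s

Step 1: Identify the rate law: rate = k[NOCl]^2
Step 2: Substitute values: rate = 0.048 × (0.97)^2
Step 3: Calculate: rate = 0.048 × 0.9409 = 0.0451632 M/s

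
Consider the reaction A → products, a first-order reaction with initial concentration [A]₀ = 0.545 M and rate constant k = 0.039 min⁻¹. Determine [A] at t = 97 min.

0.0124 M

Step 1: For a first-order reaction: [A] = [A]₀ × e^(-kt)
Step 2: [A] = 0.545 × e^(-0.039 × 97)
Step 3: [A] = 0.545 × e^(-3.783)
Step 4: [A] = 0.545 × 0.0227543 = 0.0124 M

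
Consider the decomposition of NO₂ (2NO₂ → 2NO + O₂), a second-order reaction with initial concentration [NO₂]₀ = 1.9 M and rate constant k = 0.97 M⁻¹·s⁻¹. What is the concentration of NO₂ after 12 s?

0.08219 M

Step 1: For a second-order reaction: 1/[NO₂] = 1/[NO₂]₀ + kt
Step 2: 1/[NO₂] = 1/1.9 + 0.97 × 12
Step 3: 1/[NO₂] = 0.5263 + 11.64 = 12.17
Step 4: [NO₂] = 1/12.17 = 0.08219 M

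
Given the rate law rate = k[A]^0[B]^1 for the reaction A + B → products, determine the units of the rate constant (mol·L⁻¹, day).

day⁻¹

Step 1: Overall order = 0 + 1 = 1.
Step 2: rate has units mol·L⁻¹·day⁻¹; [A]^0[B]^1 has units (mol·L⁻¹)^1.
Step 3: k = rate/([A]^0[B]^1), so units of k = (mol·L⁻¹)^(1-1)·day⁻¹ = day⁻¹.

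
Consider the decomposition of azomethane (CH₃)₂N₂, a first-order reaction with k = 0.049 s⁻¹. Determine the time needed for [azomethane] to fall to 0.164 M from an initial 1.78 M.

48.66 s

Step 1: For first-order: t = ln([azomethane]₀/[azomethane])/k
Step 2: t = ln(1.78/0.164)/0.049
Step 3: t = ln(10.85)/0.049
Step 4: t = 2.385/0.049 = 48.66 s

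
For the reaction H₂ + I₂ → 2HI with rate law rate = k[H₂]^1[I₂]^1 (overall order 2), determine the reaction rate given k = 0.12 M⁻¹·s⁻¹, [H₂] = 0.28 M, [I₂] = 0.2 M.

0.00672 M/s

Step 1: The rate law is rate = k[H₂]^1[I₂]^1, overall order = 1+1 = 2
Step 2: Substitute values: rate = 0.12 × (0.28)^1 × (0.2)^1
Step 3: rate = 0.12 × 0.28 × 0.2 = 0.00672 M/s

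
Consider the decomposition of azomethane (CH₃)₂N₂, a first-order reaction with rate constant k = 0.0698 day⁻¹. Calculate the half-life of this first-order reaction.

9.93 day

Step 1: For a first-order reaction, t₁/₂ = ln(2)/k
Step 2: t₁/₂ = ln(2)/0.0698
Step 3: t₁/₂ = 0.6931/0.0698 = 9.93 day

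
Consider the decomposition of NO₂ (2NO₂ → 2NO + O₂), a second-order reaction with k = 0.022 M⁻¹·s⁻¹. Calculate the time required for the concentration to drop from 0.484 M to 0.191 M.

144.1 s

Step 1: For second-order: t = (1/[NO₂] - 1/[NO₂]₀)/k
Step 2: t = (1/0.191 - 1/0.484)/0.022
Step 3: t = (5.236 - 2.066)/0.022
Step 4: t = 3.169/0.022 = 144.1 s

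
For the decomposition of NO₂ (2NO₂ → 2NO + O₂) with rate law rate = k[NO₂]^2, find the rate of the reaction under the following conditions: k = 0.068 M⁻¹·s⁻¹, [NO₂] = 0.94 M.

0.06008 M/s

Step 1: Identify the rate law: rate = k[NO₂]^2
Step 2: Substitute values: rate = 0.068 × (0.94)^2
Step 3: Calculate: rate = 0.068 × 0.8836 = 0.0600848 M/s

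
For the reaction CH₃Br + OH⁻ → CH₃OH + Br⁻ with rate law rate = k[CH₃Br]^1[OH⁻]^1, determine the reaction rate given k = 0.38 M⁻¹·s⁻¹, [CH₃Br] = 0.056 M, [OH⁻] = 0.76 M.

0.01617 M/s

Step 1: The rate law is rate = k[CH₃Br]^1[OH⁻]^1
Step 2: Substitute: rate = 0.38 × (0.056)^1 × (0.76)^1
Step 3: rate = 0.38 × 0.056 × 0.76 = 0.0161728 M/s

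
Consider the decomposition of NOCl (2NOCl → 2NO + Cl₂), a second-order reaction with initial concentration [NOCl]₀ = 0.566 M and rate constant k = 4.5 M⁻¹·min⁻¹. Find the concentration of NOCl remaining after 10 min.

0.02138 M

Step 1: For a second-order reaction: 1/[NOCl] = 1/[NOCl]₀ + kt
Step 2: 1/[NOCl] = 1/0.566 + 4.5 × 10
Step 3: 1/[NOCl] = 1.767 + 45 = 46.77
Step 4: [NOCl] = 1/46.77 = 0.02138 M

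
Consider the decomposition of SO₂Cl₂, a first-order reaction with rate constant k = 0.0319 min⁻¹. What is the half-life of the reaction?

21.73 min

Step 1: For a first-order reaction, t₁/₂ = ln(2)/k
Step 2: t₁/₂ = ln(2)/0.0319
Step 3: t₁/₂ = 0.6931/0.0319 = 21.73 min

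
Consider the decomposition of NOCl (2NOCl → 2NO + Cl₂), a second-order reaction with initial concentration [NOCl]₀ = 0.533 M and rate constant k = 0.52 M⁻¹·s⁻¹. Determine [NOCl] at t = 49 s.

0.03655 M

Step 1: For a second-order reaction: 1/[NOCl] = 1/[NOCl]₀ + kt
Step 2: 1/[NOCl] = 1/0.533 + 0.52 × 49
Step 3: 1/[NOCl] = 1.876 + 25.48 = 27.36
Step 4: [NOCl] = 1/27.36 = 0.03655 M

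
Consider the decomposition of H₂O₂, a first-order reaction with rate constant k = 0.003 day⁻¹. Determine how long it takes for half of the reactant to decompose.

231 day

Step 1: For a first-order reaction, t₁/₂ = ln(2)/k
Step 2: t₁/₂ = ln(2)/0.003
Step 3: t₁/₂ = 0.6931/0.003 = 231 day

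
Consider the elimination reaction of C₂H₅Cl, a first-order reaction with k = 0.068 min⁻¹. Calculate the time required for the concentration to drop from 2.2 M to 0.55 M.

20.39 min

Step 1: For first-order: t = ln([C₂H₅Cl]₀/[C₂H₅Cl])/k
Step 2: t = ln(2.2/0.55)/0.068
Step 3: t = ln(4)/0.068
Step 4: t = 1.386/0.068 = 20.39 min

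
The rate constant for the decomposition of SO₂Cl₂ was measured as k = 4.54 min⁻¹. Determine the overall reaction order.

first order (1)

Step 1: The units of k for an nth-order reaction are (concentration)^(1-n)·(time)⁻¹.
Step 2: Here k has units min⁻¹, so the concentration exponent is 0.
Step 3: 1 - n = 0 ⇒ n = 1. The reaction is first order.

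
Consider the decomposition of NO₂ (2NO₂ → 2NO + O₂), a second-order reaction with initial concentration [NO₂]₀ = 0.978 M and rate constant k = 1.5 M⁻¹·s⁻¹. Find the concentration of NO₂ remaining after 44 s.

0.01492 M

Step 1: For a second-order reaction: 1/[NO₂] = 1/[NO₂]₀ + kt
Step 2: 1/[NO₂] = 1/0.978 + 1.5 × 44
Step 3: 1/[NO₂] = 1.022 + 66 = 67.02
Step 4: [NO₂] = 1/67.02 = 0.01492 M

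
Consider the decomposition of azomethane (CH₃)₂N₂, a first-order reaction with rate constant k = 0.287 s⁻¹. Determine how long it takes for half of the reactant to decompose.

2.415 s

Step 1: For a first-order reaction, t₁/₂ = ln(2)/k
Step 2: t₁/₂ = ln(2)/0.287
Step 3: t₁/₂ = 0.6931/0.287 = 2.415 s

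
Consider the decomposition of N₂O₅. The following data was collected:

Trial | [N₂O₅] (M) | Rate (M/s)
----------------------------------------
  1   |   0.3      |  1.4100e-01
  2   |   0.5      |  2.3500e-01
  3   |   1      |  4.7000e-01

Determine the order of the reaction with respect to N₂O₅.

first order (1)

Step 1: Compare trials to find order n where rate₂/rate₁ = ([N₂O₅]₂/[N₂O₅]₁)^n
Step 2: rate₂/rate₁ = 2.3500e-01/1.4100e-01 = 1.667
Step 3: [N₂O₅]₂/[N₂O₅]₁ = 0.5/0.3 = 1.667
Step 4: n = ln(1.667)/ln(1.667) = 1.00 ≈ 1
Step 5: The reaction is first order in N₂O₅.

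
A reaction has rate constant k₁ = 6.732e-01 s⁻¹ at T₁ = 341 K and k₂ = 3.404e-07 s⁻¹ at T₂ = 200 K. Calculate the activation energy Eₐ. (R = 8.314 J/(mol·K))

58.3 kJ/mol

Step 1: Use the two-temperature Arrhenius form: ln(k₂/k₁) = -Eₐ/R × (1/T₂ - 1/T₁)
Step 2: ln(k₂/k₁) = ln(3.404e-07/6.732e-01) = ln(5.05645e-07) = -14.4974
Step 3: 1/T₂ - 1/T₁ = 1/200 - 1/341 = 2.067449e-03 K⁻¹
Step 4: Eₐ = -R × ln(k₂/k₁) / (1/T₂ - 1/T₁) = -8.314 × -14.4974 / 2.067449e-03
Step 5: Eₐ = 5.8300e+04 J/mol = 58.3 kJ/mol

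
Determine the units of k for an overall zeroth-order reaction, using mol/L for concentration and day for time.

mol/L·day⁻¹

Step 1: For overall order n, rate = k × (concentration)^n.
Step 2: Rate has units mol/L·day⁻¹; concentration term has units (mol/L)^0.
Step 3: k = rate / (concentration)^n, so units of k = (mol/L)^(1-0)·day⁻¹ = mol/L·day⁻¹.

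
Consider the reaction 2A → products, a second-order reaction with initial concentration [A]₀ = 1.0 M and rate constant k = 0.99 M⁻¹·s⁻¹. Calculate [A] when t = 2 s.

0.3356 M

Step 1: For a second-order reaction: 1/[A] = 1/[A]₀ + kt
Step 2: 1/[A] = 1/1.0 + 0.99 × 2
Step 3: 1/[A] = 1 + 1.98 = 2.98
Step 4: [A] = 1/2.98 = 0.3356 M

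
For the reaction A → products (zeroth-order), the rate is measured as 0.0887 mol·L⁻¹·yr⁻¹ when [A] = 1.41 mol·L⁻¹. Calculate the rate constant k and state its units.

0.0887 mol·L⁻¹·yr⁻¹

Step 1: For a zeroth-order reaction, rate = k (independent of concentration).
Step 2: k = rate = 0.0887 mol·L⁻¹·yr⁻¹.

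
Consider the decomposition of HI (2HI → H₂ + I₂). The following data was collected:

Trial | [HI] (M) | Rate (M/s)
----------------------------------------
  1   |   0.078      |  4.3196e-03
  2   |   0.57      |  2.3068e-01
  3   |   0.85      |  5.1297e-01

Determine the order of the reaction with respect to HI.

second order (2)

Step 1: Compare trials to find order n where rate₂/rate₁ = ([HI]₂/[HI]₁)^n
Step 2: rate₂/rate₁ = 2.3068e-01/4.3196e-03 = 53.4
Step 3: [HI]₂/[HI]₁ = 0.57/0.078 = 7.308
Step 4: n = ln(53.4)/ln(7.308) = 2.00 ≈ 2
Step 5: The reaction is second order in HI.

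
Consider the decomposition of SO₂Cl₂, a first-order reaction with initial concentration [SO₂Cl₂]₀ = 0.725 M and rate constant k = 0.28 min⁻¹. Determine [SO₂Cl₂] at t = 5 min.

0.1788 M

Step 1: For a first-order reaction: [SO₂Cl₂] = [SO₂Cl₂]₀ × e^(-kt)
Step 2: [SO₂Cl₂] = 0.725 × e^(-0.28 × 5)
Step 3: [SO₂Cl₂] = 0.725 × e^(-1.4)
Step 4: [SO₂Cl₂] = 0.725 × 0.246597 = 0.1788 M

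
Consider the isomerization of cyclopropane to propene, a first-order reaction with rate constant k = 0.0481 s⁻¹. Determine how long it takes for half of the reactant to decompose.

14.41 s

Step 1: For a first-order reaction, t₁/₂ = ln(2)/k
Step 2: t₁/₂ = ln(2)/0.0481
Step 3: t₁/₂ = 0.6931/0.0481 = 14.41 s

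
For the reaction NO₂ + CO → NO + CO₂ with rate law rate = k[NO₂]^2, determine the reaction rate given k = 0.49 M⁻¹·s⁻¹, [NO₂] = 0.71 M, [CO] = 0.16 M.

0.247 M/s

Step 1: The rate law is rate = k[NO₂]^2
Step 2: Note that the rate does not depend on [CO] (zero order in CO).
Step 3: rate = 0.49 × (0.71)^2 = 0.247009 M/s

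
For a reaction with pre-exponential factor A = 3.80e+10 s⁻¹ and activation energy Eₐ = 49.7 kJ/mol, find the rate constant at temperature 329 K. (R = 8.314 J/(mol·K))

4.88e+02 s⁻¹

Step 1: Use the Arrhenius equation: k = A × exp(-Eₐ/RT)
Step 2: Convert Eₐ to J/mol: 49.7 kJ/mol = 49700 J/mol
Step 3: Calculate the exponent: -Eₐ/(RT) = -49700/(8.314 × 329) = -18.16981
Step 4: k = 3.80e+10 × exp(-18.16981)
Step 5: k = 3.80e+10 × 1.28514e-08 = 4.8835e+02 s⁻¹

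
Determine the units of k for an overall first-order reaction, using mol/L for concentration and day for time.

day⁻¹

Step 1: For overall order n, rate = k × (concentration)^n.
Step 2: Rate has units mol/L·day⁻¹; concentration term has units (mol/L)^1.
Step 3: k = rate / (concentration)^n, so units of k = (mol/L)^(1-1)·day⁻¹ = day⁻¹.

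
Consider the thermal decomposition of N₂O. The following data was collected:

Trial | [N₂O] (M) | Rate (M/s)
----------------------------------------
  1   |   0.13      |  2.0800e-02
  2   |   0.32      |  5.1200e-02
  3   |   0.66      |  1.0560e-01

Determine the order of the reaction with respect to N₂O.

first order (1)

Step 1: Compare trials to find order n where rate₂/rate₁ = ([N₂O]₂/[N₂O]₁)^n
Step 2: rate₂/rate₁ = 5.1200e-02/2.0800e-02 = 2.462
Step 3: [N₂O]₂/[N₂O]₁ = 0.32/0.13 = 2.462
Step 4: n = ln(2.462)/ln(2.462) = 1.00 ≈ 1
Step 5: The reaction is first order in N₂O.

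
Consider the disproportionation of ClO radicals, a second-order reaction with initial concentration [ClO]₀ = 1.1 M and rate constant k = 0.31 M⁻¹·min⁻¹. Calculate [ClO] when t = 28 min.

0.1043 M

Step 1: For a second-order reaction: 1/[ClO] = 1/[ClO]₀ + kt
Step 2: 1/[ClO] = 1/1.1 + 0.31 × 28
Step 3: 1/[ClO] = 0.9091 + 8.68 = 9.589
Step 4: [ClO] = 1/9.589 = 0.1043 M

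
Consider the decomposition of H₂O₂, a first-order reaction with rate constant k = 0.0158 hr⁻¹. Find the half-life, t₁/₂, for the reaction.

43.87 hr

Step 1: For a first-order reaction, t₁/₂ = ln(2)/k
Step 2: t₁/₂ = ln(2)/0.0158
Step 3: t₁/₂ = 0.6931/0.0158 = 43.87 hr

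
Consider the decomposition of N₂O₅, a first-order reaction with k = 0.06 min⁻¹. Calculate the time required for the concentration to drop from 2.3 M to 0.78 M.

18.02 min

Step 1: For first-order: t = ln([N₂O₅]₀/[N₂O₅])/k
Step 2: t = ln(2.3/0.78)/0.06
Step 3: t = ln(2.949)/0.06
Step 4: t = 1.081/0.06 = 18.02 min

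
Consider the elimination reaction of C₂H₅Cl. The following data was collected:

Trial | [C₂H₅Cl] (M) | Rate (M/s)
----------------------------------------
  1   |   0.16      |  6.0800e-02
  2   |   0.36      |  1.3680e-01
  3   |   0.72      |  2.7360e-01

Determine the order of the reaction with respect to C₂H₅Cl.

first order (1)

Step 1: Compare trials to find order n where rate₂/rate₁ = ([C₂H₅Cl]₂/[C₂H₅Cl]₁)^n
Step 2: rate₂/rate₁ = 1.3680e-01/6.0800e-02 = 2.25
Step 3: [C₂H₅Cl]₂/[C₂H₅Cl]₁ = 0.36/0.16 = 2.25
Step 4: n = ln(2.25)/ln(2.25) = 1.00 ≈ 1
Step 5: The reaction is first order in C₂H₅Cl.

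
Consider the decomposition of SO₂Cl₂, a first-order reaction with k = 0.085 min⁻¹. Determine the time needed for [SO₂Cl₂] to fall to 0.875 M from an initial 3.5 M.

16.31 min

Step 1: For first-order: t = ln([SO₂Cl₂]₀/[SO₂Cl₂])/k
Step 2: t = ln(3.5/0.875)/0.085
Step 3: t = ln(4)/0.085
Step 4: t = 1.386/0.085 = 16.31 min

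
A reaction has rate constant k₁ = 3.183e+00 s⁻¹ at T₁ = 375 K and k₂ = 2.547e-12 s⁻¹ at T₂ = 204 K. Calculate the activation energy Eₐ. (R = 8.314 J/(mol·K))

103.6 kJ/mol

Step 1: Use the two-temperature Arrhenius form: ln(k₂/k₁) = -Eₐ/R × (1/T₂ - 1/T₁)
Step 2: ln(k₂/k₁) = ln(2.547e-12/3.183e+00) = ln(8.00189e-13) = -27.8539
Step 3: 1/T₂ - 1/T₁ = 1/204 - 1/375 = 2.235294e-03 K⁻¹
Step 4: Eₐ = -R × ln(k₂/k₁) / (1/T₂ - 1/T₁) = -8.314 × -27.8539 / 2.235294e-03
Step 5: Eₐ = 1.0360e+05 J/mol = 103.6 kJ/mol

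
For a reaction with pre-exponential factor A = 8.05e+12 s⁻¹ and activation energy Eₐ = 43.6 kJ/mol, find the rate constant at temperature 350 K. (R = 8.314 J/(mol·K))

2.50e+06 s⁻¹

Step 1: Use the Arrhenius equation: k = A × exp(-Eₐ/RT)
Step 2: Convert Eₐ to J/mol: 43.6 kJ/mol = 43600 J/mol
Step 3: Calculate the exponent: -Eₐ/(RT) = -43600/(8.314 × 350) = -14.98333
Step 4: k = 8.05e+12 × exp(-14.98333)
Step 5: k = 8.05e+12 × 3.11044e-07 = 2.5039e+06 s⁻¹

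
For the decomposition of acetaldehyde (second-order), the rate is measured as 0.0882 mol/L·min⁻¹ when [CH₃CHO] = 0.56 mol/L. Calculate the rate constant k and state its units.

0.2812 (mol/L)⁻¹·min⁻¹

Step 1: rate = k[CH₃CHO]^2, so k = rate / [CH₃CHO]^2.
Step 2: k = 0.0882 / (0.56)^2 = 0.0882 / 0.3136.
Step 3: k = 0.2812 (mol/L)⁻¹·min⁻¹.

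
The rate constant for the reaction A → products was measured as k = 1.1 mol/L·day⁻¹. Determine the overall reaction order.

zeroth order (0)

Step 1: The units of k for an nth-order reaction are (concentration)^(1-n)·(time)⁻¹.
Step 2: Here k has units mol/L·day⁻¹, so the concentration exponent is 1.
Step 3: 1 - n = 1 ⇒ n = 0. The reaction is zeroth order.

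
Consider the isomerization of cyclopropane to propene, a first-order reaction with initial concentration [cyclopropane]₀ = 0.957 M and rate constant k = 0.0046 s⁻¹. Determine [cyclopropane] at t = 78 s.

0.6685 M

Step 1: For a first-order reaction: [cyclopropane] = [cyclopropane]₀ × e^(-kt)
Step 2: [cyclopropane] = 0.957 × e^(-0.0046 × 78)
Step 3: [cyclopropane] = 0.957 × e^(-0.3588)
Step 4: [cyclopropane] = 0.957 × 0.698514 = 0.6685 M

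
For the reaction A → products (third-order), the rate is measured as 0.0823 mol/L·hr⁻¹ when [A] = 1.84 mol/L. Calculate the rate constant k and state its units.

0.01321 (mol/L)⁻²·hr⁻¹

Step 1: rate = k[A]^3, so k = rate / [A]^3.
Step 2: k = 0.0823 / (1.84)^3 = 0.0823 / 6.23.
Step 3: k = 0.01321 (mol/L)⁻²·hr⁻¹.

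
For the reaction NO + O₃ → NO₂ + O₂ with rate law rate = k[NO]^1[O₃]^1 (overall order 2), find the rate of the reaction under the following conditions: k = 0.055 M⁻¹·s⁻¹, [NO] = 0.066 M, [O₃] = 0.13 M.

0.0004719 M/s

Step 1: The rate law is rate = k[NO]^1[O₃]^1, overall order = 1+1 = 2
Step 2: Substitute values: rate = 0.055 × (0.066)^1 × (0.13)^1
Step 3: rate = 0.055 × 0.066 × 0.13 = 0.0004719 M/s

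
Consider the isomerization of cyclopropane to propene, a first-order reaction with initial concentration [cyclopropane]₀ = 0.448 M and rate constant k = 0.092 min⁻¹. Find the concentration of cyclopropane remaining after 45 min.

0.007133 M

Step 1: For a first-order reaction: [cyclopropane] = [cyclopropane]₀ × e^(-kt)
Step 2: [cyclopropane] = 0.448 × e^(-0.092 × 45)
Step 3: [cyclopropane] = 0.448 × e^(-4.14)
Step 4: [cyclopropane] = 0.448 × 0.0159229 = 0.007133 M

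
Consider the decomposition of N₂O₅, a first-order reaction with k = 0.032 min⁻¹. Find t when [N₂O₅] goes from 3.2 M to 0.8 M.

43.32 min

Step 1: For first-order: t = ln([N₂O₅]₀/[N₂O₅])/k
Step 2: t = ln(3.2/0.8)/0.032
Step 3: t = ln(4)/0.032
Step 4: t = 1.386/0.032 = 43.32 min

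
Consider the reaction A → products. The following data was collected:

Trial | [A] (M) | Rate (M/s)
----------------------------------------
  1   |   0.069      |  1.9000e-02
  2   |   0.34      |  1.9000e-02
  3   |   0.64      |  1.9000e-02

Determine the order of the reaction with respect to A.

zeroth order (0)

Step 1: Compare trials - when concentration changes, rate stays constant.
Step 2: rate₂/rate₁ = 1.9000e-02/1.9000e-02 = 1
Step 3: [A]₂/[A]₁ = 0.34/0.069 = 4.928
Step 4: Since rate ratio ≈ (conc ratio)^0, the reaction is zeroth order.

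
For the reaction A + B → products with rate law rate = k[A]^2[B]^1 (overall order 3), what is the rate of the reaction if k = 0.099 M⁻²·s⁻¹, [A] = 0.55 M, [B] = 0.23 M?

0.006888 M/s

Step 1: The rate law is rate = k[A]^2[B]^1, overall order = 2+1 = 3
Step 2: Substitute values: rate = 0.099 × (0.55)^2 × (0.23)^1
Step 3: rate = 0.099 × 0.3025 × 0.23 = 0.00688793 M/s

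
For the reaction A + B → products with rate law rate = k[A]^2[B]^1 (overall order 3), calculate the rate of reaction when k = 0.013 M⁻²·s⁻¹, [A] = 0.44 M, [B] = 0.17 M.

0.0004279 M/s

Step 1: The rate law is rate = k[A]^2[B]^1, overall order = 2+1 = 3
Step 2: Substitute values: rate = 0.013 × (0.44)^2 × (0.17)^1
Step 3: rate = 0.013 × 0.1936 × 0.17 = 0.000427856 M/s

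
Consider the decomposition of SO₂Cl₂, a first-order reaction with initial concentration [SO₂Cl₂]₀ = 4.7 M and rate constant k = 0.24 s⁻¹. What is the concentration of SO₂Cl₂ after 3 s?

2.288 M

Step 1: For a first-order reaction: [SO₂Cl₂] = [SO₂Cl₂]₀ × e^(-kt)
Step 2: [SO₂Cl₂] = 4.7 × e^(-0.24 × 3)
Step 3: [SO₂Cl₂] = 4.7 × e^(-0.72)
Step 4: [SO₂Cl₂] = 4.7 × 0.486752 = 2.288 M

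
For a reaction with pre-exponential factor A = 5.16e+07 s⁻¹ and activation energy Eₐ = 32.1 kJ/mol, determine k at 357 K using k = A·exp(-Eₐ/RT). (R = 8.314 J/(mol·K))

1.04e+03 s⁻¹

Step 1: Use the Arrhenius equation: k = A × exp(-Eₐ/RT)
Step 2: Convert Eₐ to J/mol: 32.1 kJ/mol = 32100 J/mol
Step 3: Calculate the exponent: -Eₐ/(RT) = -32100/(8.314 × 357) = -10.81501
Step 4: k = 5.16e+07 × exp(-10.81501)
Step 5: k = 5.16e+07 × 2.00956e-05 = 1.0369e+03 s⁻¹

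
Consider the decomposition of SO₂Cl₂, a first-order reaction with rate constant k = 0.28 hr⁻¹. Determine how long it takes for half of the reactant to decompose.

2.476 hr

Step 1: For a first-order reaction, t₁/₂ = ln(2)/k
Step 2: t₁/₂ = ln(2)/0.28
Step 3: t₁/₂ = 0.6931/0.28 = 2.476 hr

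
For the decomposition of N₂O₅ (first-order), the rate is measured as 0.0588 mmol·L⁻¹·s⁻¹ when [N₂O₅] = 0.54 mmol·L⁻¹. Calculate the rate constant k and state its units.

0.1089 s⁻¹

Step 1: rate = k[N₂O₅]^1, so k = rate / [N₂O₅]^1.
Step 2: k = 0.0588 / (0.54)^1 = 0.0588 / 0.54.
Step 3: k = 0.1089 s⁻¹.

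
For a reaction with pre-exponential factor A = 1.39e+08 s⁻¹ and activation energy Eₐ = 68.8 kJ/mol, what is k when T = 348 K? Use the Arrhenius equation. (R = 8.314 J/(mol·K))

6.54e-03 s⁻¹

Step 1: Use the Arrhenius equation: k = A × exp(-Eₐ/RT)
Step 2: Convert Eₐ to J/mol: 68.8 kJ/mol = 68800 J/mol
Step 3: Calculate the exponent: -Eₐ/(RT) = -68800/(8.314 × 348) = -23.77931
Step 4: k = 1.39e+08 × exp(-23.77931)
Step 5: k = 1.39e+08 × 4.70735e-11 = 6.5432e-03 s⁻¹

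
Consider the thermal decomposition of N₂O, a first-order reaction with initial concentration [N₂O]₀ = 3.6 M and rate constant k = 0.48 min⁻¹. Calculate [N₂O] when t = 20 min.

0.0002438 M

Step 1: For a first-order reaction: [N₂O] = [N₂O]₀ × e^(-kt)
Step 2: [N₂O] = 3.6 × e^(-0.48 × 20)
Step 3: [N₂O] = 3.6 × e^(-9.6)
Step 4: [N₂O] = 3.6 × 6.77287e-05 = 0.0002438 M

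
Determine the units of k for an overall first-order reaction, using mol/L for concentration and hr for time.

hr⁻¹

Step 1: For overall order n, rate = k × (concentration)^n.
Step 2: Rate has units mol/L·hr⁻¹; concentration term has units (mol/L)^1.
Step 3: k = rate / (concentration)^n, so units of k = (mol/L)^(1-1)·hr⁻¹ = hr⁻¹.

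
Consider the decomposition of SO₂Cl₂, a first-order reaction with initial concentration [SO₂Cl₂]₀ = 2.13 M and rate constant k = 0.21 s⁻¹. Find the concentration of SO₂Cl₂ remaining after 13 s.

0.1389 M

Step 1: For a first-order reaction: [SO₂Cl₂] = [SO₂Cl₂]₀ × e^(-kt)
Step 2: [SO₂Cl₂] = 2.13 × e^(-0.21 × 13)
Step 3: [SO₂Cl₂] = 2.13 × e^(-2.73)
Step 4: [SO₂Cl₂] = 2.13 × 0.0652193 = 0.1389 M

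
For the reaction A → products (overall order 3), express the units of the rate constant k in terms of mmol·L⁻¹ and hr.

(mmol·L⁻¹)⁻²·hr⁻¹

Step 1: For overall order n, rate = k × (concentration)^n.
Step 2: Rate has units mmol·L⁻¹·hr⁻¹; concentration term has units (mmol·L⁻¹)^3.
Step 3: k = rate / (concentration)^n, so units of k = (mmol·L⁻¹)^(1-3)·hr⁻¹ = (mmol·L⁻¹)⁻²·hr⁻¹.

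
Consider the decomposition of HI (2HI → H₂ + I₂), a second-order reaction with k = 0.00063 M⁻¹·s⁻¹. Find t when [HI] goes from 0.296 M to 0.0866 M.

1.297e+04 s

Step 1: For second-order: t = (1/[HI] - 1/[HI]₀)/k
Step 2: t = (1/0.0866 - 1/0.296)/0.00063
Step 3: t = (11.55 - 3.378)/0.00063
Step 4: t = 8.169/0.00063 = 1.297e+04 s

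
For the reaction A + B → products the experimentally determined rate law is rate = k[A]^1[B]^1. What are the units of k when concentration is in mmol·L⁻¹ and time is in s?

(mmol·L⁻¹)⁻¹·s⁻¹

Step 1: Overall order = 1 + 1 = 2.
Step 2: rate has units mmol·L⁻¹·s⁻¹; [A]^1[B]^1 has units (mmol·L⁻¹)^2.
Step 3: k = rate/([A]^1[B]^1), so units of k = (mmol·L⁻¹)^(1-2)·s⁻¹ = (mmol·L⁻¹)⁻¹·s⁻¹.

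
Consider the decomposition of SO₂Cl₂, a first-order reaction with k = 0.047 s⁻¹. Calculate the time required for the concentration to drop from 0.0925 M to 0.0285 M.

25.05 s

Step 1: For first-order: t = ln([SO₂Cl₂]₀/[SO₂Cl₂])/k
Step 2: t = ln(0.0925/0.0285)/0.047
Step 3: t = ln(3.246)/0.047
Step 4: t = 1.177/0.047 = 25.05 s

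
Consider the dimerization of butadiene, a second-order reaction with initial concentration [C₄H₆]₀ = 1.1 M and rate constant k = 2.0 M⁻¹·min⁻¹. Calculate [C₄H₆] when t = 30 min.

0.01642 M

Step 1: For a second-order reaction: 1/[C₄H₆] = 1/[C₄H₆]₀ + kt
Step 2: 1/[C₄H₆] = 1/1.1 + 2.0 × 30
Step 3: 1/[C₄H₆] = 0.9091 + 60 = 60.91
Step 4: [C₄H₆] = 1/60.91 = 0.01642 M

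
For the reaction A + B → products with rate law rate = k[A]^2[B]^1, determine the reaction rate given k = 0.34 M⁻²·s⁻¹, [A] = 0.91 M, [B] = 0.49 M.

0.138 M/s

Step 1: The rate law is rate = k[A]^2[B]^1
Step 2: Substitute: rate = 0.34 × (0.91)^2 × (0.49)^1
Step 3: rate = 0.34 × 0.8281 × 0.49 = 0.137961 M/s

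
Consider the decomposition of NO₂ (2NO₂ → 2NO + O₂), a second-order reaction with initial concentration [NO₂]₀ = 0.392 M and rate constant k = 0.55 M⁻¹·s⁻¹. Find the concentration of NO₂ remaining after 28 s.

0.05571 M

Step 1: For a second-order reaction: 1/[NO₂] = 1/[NO₂]₀ + kt
Step 2: 1/[NO₂] = 1/0.392 + 0.55 × 28
Step 3: 1/[NO₂] = 2.551 + 15.4 = 17.95
Step 4: [NO₂] = 1/17.95 = 0.05571 M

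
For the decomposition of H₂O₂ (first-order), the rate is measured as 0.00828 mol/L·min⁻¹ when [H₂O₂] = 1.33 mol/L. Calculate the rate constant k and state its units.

0.006226 min⁻¹

Step 1: rate = k[H₂O₂]^1, so k = rate / [H₂O₂]^1.
Step 2: k = 0.00828 / (1.33)^1 = 0.00828 / 1.33.
Step 3: k = 0.006226 min⁻¹.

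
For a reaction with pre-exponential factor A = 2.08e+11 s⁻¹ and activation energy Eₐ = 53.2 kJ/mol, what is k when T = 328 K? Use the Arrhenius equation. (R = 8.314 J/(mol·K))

7.01e+02 s⁻¹

Step 1: Use the Arrhenius equation: k = A × exp(-Eₐ/RT)
Step 2: Convert Eₐ to J/mol: 53.2 kJ/mol = 53200 J/mol
Step 3: Calculate the exponent: -Eₐ/(RT) = -53200/(8.314 × 328) = -19.50867
Step 4: k = 2.08e+11 × exp(-19.50867)
Step 5: k = 2.08e+11 × 3.36893e-09 = 7.0074e+02 s⁻¹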